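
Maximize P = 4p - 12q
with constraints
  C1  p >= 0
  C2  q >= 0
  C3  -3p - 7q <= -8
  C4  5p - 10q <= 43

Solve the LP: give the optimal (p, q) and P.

p = 43/5, q = 0, maximum P = 172/5

Feasible corners and P = 4p - 12q:
  (0, 8/7) → P = -96/7
  (8/3, 0) → P = 32/3
  (43/5, 0) → P = 172/5
The feasible region is unbounded (it extends along (0, 1), (2, 1)), but P strictly decreases along every unbounded feasible direction, so there is no improving ray and the maximum is attained at a vertex.

The optimum lies where q = 0 and 5p - 10q = 43.
Solving simultaneously gives p = 43/5, q = 0.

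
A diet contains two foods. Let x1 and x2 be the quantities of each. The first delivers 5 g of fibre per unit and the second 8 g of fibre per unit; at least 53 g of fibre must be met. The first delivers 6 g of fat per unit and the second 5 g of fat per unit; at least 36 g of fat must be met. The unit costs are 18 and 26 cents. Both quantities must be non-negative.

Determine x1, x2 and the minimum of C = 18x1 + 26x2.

Extreme points and C = 18x1 + 26x2:
  (0, 36/5) → C = 936/5
  (53/5, 0) → C = 954/5
  (1, 6) → C = 174
The feasible region is unbounded (it extends along (0, 1), (1, 0)), but C strictly increases along every unbounded feasible direction, so there is no improving ray and the minimum is attained at a vertex.

At the optimal vertex, 5x1 + 8x2 = 53 and 6x1 + 5x2 = 36.
Solving simultaneously gives x1 = 1, x2 = 6.

x1 = 1, x2 = 6, minimum C = 174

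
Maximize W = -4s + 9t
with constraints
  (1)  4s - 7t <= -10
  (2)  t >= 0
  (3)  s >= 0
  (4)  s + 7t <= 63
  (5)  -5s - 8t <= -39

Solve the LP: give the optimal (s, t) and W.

Corner points and W = -4s + 9t:
  (53/5, 262/35) → W = 874/35
  (193/67, 206/67) → W = 1082/67
  (0, 9) → W = 81
  (0, 39/8) → W = 351/8

The binding constraints are s = 0 and s + 7t = 63.
Solving simultaneously gives s = 0, t = 9.

s = 0, t = 9, maximum W = 81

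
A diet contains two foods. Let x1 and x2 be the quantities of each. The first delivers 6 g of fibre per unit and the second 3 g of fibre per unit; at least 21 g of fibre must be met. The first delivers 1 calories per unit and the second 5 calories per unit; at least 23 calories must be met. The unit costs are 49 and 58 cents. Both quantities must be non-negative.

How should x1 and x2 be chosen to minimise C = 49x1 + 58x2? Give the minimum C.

Extreme points and C = 49x1 + 58x2:
  (0, 7) → C = 406
  (23, 0) → C = 1127
  (4/3, 13/3) → C = 950/3
The feasible region is unbounded (it extends along (0, 1), (1, 0)), but C strictly increases along every unbounded feasible direction, so there is no improving ray and the minimum is attained at a vertex.

x1 = 4/3, x2 = 13/3, minimum C = 950/3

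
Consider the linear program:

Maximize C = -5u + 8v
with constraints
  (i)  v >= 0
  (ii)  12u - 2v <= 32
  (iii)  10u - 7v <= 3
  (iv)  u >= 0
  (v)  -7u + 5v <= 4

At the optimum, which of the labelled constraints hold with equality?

(ii) and (v)

Corner points and C = -5u + 8v:
  (3/10, 0) → C = -3/2
  (0, 0) → C = 0
  (109/32, 71/16) → C = 591/32
  (84/23, 136/23) → C = 668/23
  (0, 4/5) → C = 32/5

The maximum is at (84/23, 136/23). Substituting into each constraint, equality holds for (ii) and (v); the remaining constraints have slack.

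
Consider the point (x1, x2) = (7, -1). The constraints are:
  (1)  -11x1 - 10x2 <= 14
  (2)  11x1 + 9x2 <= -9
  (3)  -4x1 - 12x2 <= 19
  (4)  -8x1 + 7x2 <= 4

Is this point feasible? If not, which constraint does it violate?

Constraint (2): 11x1 + 9x2 = 68, which is not ≤ -9. All other constraints are satisfied.

not feasible — violates (2)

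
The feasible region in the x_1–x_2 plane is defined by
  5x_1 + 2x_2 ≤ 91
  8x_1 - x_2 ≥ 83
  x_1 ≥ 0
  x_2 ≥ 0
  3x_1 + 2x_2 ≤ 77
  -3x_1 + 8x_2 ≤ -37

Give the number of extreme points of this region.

Intersecting each pair of boundary lines and keeping only the points that satisfy every inequality leaves:
  (91/5, 0)
  (401/23, 44/23)
  (37/3, 0)

3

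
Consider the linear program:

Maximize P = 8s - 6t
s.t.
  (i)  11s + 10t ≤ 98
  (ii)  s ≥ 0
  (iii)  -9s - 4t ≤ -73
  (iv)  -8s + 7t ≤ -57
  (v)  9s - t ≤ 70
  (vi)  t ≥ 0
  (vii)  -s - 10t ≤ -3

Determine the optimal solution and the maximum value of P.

The binding constraints are -9s - 4t = -73 and 9s - t = 70.
Solving simultaneously gives s = 353/45, t = 3/5.

s = 353/45, t = 3/5, maximum P = 2662/45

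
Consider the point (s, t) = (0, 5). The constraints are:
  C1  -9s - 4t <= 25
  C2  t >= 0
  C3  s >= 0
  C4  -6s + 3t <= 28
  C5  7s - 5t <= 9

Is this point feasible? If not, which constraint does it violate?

feasible

C1: -20 ≤ 25 ✓
C2: 5 ≥ 0 ✓
C3: 0 ≥ 0 ✓
C4: 15 ≤ 28 ✓
C5: -25 ≤ 9 ✓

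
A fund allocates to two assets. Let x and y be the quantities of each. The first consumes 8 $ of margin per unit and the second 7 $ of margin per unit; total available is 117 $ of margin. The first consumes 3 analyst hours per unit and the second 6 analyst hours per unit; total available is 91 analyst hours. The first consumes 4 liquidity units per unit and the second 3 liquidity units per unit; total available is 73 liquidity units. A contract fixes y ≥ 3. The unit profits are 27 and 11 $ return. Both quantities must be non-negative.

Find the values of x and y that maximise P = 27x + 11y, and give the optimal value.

x = 12, y = 3, maximum P = 357

Vertices and P = 27x + 11y:
  (0, 91/6) → P = 1001/6
  (0, 3) → P = 33
  (65/27, 377/27) → P = 5902/27
  (12, 3) → P = 357

At the optimal vertex, 8x + 7y = 117 and y = 3.
Solving simultaneously gives x = 12, y = 3.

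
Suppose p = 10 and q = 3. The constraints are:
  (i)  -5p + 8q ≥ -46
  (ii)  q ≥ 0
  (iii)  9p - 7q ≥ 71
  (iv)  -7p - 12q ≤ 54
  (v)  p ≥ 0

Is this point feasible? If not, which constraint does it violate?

Constraint (iii): 9p - 7q = 69, which is not ≥ 71. All other constraints are satisfied.

not feasible — violates (iii)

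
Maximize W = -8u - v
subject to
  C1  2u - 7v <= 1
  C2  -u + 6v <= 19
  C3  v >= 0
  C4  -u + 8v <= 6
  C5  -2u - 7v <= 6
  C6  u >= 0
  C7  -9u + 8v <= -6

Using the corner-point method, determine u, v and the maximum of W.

u = 34/47, v = 3/47, maximum W = -275/47

Vertices and W = -8u - v:
  (50/9, 13/9) → W = -413/9
  (34/47, 3/47) → W = -275/47
  (3/2, 15/16) → W = -207/16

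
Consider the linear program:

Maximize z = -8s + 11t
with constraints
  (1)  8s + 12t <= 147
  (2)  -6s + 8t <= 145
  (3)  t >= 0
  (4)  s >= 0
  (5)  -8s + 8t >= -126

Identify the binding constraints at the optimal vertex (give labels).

(1) and (4)

Corner points and z = -8s + 11t:
  (0, 49/4) → z = 539/4
  (84/5, 21/20) → z = -2457/20
  (0, 0) → z = 0
  (63/4, 0) → z = -126

The maximum is at (0, 49/4). Substituting into each constraint, equality holds for (1) and (4); the remaining constraints have slack.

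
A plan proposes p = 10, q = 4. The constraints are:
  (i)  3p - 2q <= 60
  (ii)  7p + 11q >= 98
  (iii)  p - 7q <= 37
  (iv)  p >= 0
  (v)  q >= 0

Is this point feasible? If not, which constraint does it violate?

feasible

(i): 22 ≤ 60 ✓
(ii): 114 ≥ 98 ✓
(iii): -18 ≤ 37 ✓
(iv): 10 ≥ 0 ✓
(v): 4 ≥ 0 ✓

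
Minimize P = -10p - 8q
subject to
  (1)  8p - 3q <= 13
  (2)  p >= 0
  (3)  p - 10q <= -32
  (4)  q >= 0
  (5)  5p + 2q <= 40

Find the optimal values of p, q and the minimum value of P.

p = 0, q = 20, minimum P = -160

Vertices and P = -10p - 8q:
  (226/77, 269/77) → P = -4412/77
  (146/31, 255/31) → P = -3500/31
  (0, 16/5) → P = -128/5
  (0, 20) → P = -160

The optimum lies where p = 0 and 5p + 2q = 40.
Solving simultaneously gives p = 0, q = 20.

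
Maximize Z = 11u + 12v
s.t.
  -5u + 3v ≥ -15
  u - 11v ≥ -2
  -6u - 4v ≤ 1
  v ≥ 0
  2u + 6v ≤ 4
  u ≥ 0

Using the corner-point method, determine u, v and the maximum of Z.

Vertices and Z = 11u + 12v:
  (8/7, 2/7) → Z = 16
  (0, 2/11) → Z = 24/11
  (2, 0) → Z = 22
  (0, 0) → Z = 0

The optimum lies where v = 0 and 2u + 6v = 4.
Solving simultaneously gives u = 2, v = 0.

u = 2, v = 0, maximum Z = 22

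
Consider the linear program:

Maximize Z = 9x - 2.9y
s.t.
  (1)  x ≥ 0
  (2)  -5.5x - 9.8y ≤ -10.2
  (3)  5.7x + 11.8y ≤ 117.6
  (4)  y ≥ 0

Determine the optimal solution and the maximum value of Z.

x = 392/19, y = 0, maximum Z = 3528/19

Corner points and Z = 9x - 2.9y:
  (0, 51/49) → Z = -1479/490
  (0, 588/59) → Z = -8526/295
  (102/55, 0) → Z = 918/55
  (392/19, 0) → Z = 3528/19

At the optimal vertex, 5.7x + 11.8y = 117.6 and y = 0.
Solving simultaneously gives x = 392/19, y = 0.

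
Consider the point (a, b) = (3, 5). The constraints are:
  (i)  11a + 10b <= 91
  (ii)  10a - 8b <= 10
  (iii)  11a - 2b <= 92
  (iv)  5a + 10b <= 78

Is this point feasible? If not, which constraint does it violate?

(i): 83 ≤ 91 ✓
(ii): -10 ≤ 10 ✓
(iii): 23 ≤ 92 ✓
(iv): 65 ≤ 78 ✓

feasible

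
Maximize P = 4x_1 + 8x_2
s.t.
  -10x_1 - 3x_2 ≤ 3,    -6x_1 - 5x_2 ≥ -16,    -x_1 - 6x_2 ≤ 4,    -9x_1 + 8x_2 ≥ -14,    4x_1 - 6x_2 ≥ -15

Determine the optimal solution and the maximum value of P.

x_1 = 3/8, x_2 = 11/4, maximum P = 47/2

Vertices and P = 4x_1 + 8x_2:
  (-2/19, -37/57) → P = -320/57
  (-7/8, 23/12) → P = 71/6
  (66/31, 20/31) → P = 424/31
  (3/8, 11/4) → P = 47/2
  (26/31, -25/31) → P = -96/31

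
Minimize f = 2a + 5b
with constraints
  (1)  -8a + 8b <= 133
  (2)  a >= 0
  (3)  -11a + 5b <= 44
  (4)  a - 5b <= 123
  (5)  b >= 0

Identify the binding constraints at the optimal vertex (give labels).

Corner points and f = 2a + 5b:
  (313/48, 1111/48) → f = 6181/48
  (0, 44/5) → f = 44
  (0, 0) → f = 0
  (123, 0) → f = 246
The feasible region is unbounded (it extends along (1, 1), (5, 1)), but f strictly increases along every unbounded feasible direction, so there is no improving ray and the minimum is attained at a vertex.

The minimum is at (0, 0). Substituting into each constraint, equality holds for (2) and (5); the remaining constraints have slack.

(2) and (5)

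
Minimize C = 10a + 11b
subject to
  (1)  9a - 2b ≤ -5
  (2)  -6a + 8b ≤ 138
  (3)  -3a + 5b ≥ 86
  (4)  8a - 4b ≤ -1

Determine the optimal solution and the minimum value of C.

a = -1/3, b = 17, minimum C = 551/3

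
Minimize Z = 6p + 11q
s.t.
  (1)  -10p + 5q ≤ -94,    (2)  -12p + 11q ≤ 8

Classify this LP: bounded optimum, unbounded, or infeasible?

From the feasible point (537/25, 604/25), moving in the direction (-5, -10) keeps every constraint satisfied while Z decreases without bound.

unbounded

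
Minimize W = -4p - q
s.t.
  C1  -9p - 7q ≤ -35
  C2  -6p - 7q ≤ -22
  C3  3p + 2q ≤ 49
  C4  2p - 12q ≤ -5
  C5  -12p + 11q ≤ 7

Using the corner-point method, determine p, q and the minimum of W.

p = 289/20, q = 113/40, minimum W = -485/8

Extreme points and W = -4p - q:
  (385/122, 115/122) → W = -1655/122
  (112/61, 161/61) → W = -609/61
  (289/20, 113/40) → W = -485/8
  (175/19, 203/19) → W = -903/19

The binding constraints are 3p + 2q = 49 and 2p - 12q = -5.
Solving simultaneously gives p = 289/20, q = 113/40.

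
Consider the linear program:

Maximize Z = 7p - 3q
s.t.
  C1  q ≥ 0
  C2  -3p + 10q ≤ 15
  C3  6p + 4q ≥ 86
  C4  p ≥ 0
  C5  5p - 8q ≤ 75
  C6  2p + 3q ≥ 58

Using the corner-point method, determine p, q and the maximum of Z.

Corner points and Z = 7p - 3q:
  (435/13, 150/13) → Z = 2595/13
  (535/29, 204/29) → Z = 3133/29
  (689/31, 140/31) → Z = 4403/31

The binding constraints are -3p + 10q = 15 and 5p - 8q = 75.
Solving simultaneously gives p = 435/13, q = 150/13.

p = 435/13, q = 150/13, maximum Z = 2595/13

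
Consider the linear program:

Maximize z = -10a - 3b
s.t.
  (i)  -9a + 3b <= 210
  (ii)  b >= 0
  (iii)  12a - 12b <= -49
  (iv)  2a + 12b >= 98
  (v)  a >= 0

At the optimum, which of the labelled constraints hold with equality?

Extreme points and z = -10a - 3b:
  (0, 70) → z = -210
  (7/2, 91/12) → z = -231/4
  (0, 49/6) → z = -49/2
The feasible region is unbounded (it extends along (1, 1), (1, 3)), but z strictly decreases along every unbounded feasible direction, so there is no improving ray and the maximum is attained at a vertex.

The maximum is at (0, 49/6). Substituting into each constraint, equality holds for (iv) and (v); the remaining constraints have slack.

(iv) and (v)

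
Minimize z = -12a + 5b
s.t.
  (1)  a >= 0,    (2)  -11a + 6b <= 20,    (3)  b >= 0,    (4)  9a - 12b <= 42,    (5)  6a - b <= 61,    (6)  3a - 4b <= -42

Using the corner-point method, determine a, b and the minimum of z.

a = 286/21, b = 145/7, minimum z = -419/7

Vertices and z = -12a + 5b:
  (386/25, 791/25) → z = -677/25
  (86/13, 201/13) → z = -27/13
  (286/21, 145/7) → z = -419/7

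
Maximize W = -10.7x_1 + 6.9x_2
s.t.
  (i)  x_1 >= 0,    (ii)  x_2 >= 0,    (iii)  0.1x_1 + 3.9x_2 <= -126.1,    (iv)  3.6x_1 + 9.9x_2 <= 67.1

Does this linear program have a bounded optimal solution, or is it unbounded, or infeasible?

The boundaries x_1 = 0 and x_2 = 0 meet at (0, 0), but that point violates 0.1x_1 + 3.9x_2 ≤ -126.1. Every candidate vertex is excluded by some other constraint, so the feasible region is empty.

infeasible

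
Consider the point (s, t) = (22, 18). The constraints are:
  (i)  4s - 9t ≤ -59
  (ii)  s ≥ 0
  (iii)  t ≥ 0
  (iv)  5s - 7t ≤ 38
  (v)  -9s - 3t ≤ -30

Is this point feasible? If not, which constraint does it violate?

(i): -74 ≤ -59 ✓
(ii): 22 ≥ 0 ✓
(iii): 18 ≥ 0 ✓
(iv): -16 ≤ 38 ✓
(v): -252 ≤ -30 ✓

feasible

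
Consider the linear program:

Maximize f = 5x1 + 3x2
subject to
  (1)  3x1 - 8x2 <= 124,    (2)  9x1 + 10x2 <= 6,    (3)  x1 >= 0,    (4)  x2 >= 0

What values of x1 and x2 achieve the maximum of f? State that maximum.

Extreme points and f = 5x1 + 3x2:
  (0, 3/5) → f = 9/5
  (2/3, 0) → f = 10/3
  (0, 0) → f = 0

The optimum lies where 9x1 + 10x2 = 6 and x2 = 0.
Solving simultaneously gives x1 = 2/3, x2 = 0.

x1 = 2/3, x2 = 0, maximum f = 10/3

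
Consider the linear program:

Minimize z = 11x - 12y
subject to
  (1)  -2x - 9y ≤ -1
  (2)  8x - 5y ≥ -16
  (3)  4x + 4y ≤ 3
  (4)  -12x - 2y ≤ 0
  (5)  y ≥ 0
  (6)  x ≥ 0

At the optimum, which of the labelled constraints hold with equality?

(3) and (6)

Corner points and z = 11x - 12y:
  (1/2, 0) → z = 11/2
  (0, 1/9) → z = -4/3
  (3/4, 0) → z = 33/4
  (0, 3/4) → z = -9

The minimum is at (0, 3/4). Substituting into each constraint, equality holds for (3) and (6); the remaining constraints have slack.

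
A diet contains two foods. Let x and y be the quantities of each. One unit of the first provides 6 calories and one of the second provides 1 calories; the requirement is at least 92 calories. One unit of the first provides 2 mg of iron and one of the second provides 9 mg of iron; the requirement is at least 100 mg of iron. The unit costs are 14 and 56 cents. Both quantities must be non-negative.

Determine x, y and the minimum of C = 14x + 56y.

Vertices and C = 14x + 56y:
  (0, 92) → C = 5152
  (50, 0) → C = 700
  (14, 8) → C = 644
The feasible region is unbounded (it extends along (0, 1), (1, 0)), but C strictly increases along every unbounded feasible direction, so there is no improving ray and the minimum is attained at a vertex.

The binding constraints are 6x + y = 92 and 2x + 9y = 100.
Solving simultaneously gives x = 14, y = 8.

x = 14, y = 8, minimum C = 644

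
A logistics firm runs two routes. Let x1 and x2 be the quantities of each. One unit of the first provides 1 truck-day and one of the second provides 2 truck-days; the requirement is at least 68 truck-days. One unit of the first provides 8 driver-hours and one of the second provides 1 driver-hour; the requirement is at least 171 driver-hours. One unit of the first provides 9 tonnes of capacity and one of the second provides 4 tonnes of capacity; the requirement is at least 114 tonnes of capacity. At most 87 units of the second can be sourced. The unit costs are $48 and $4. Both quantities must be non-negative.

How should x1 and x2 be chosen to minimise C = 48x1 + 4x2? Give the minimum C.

x1 = 21/2, x2 = 87, minimum C = 852

The feasible region is unbounded (it extends along (1, 0)), but C strictly increases along every unbounded feasible direction, so there is no improving ray and the minimum is attained at a vertex.

At the optimal vertex, 8x1 + x2 = 171 and x2 = 87.
Solving simultaneously gives x1 = 21/2, x2 = 87.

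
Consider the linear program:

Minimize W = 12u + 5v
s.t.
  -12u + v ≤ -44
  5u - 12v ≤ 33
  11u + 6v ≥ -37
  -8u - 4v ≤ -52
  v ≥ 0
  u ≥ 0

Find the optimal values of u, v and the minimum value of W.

The feasible region is unbounded (it extends along (1, 12), (12, 5)), but W strictly increases along every unbounded feasible direction, so there is no improving ray and the minimum is attained at a vertex.

The binding constraints are -12u + v = -44 and -8u - 4v = -52.
Solving simultaneously gives u = 57/14, v = 34/7.

u = 57/14, v = 34/7, minimum W = 512/7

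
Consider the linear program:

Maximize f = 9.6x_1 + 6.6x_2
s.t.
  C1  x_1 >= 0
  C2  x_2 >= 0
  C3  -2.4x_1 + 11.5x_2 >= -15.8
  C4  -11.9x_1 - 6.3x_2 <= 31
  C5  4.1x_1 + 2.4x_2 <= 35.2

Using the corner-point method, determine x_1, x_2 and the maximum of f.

Extreme points and f = 9.6x_1 + 6.6x_2:
  (0, 0) → f = 0
  (0, 44/3) → f = 484/5
  (79/12, 0) → f = 316/5
  (44272/5291, 1970/5291) → f = 2190066/26455

x_1 = 0, x_2 = 44/3, maximum f = 484/5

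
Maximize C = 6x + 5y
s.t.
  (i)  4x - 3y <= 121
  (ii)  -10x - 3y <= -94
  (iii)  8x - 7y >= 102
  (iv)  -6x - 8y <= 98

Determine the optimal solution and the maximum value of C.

Corner points and C = 6x + 5y:
  (215/14, -139/7) → C = -50/7
  (541/4, 140) → C = 3023/2
  (482/47, -134/47) → C = 2222/47

x = 541/4, y = 140, maximum C = 3023/2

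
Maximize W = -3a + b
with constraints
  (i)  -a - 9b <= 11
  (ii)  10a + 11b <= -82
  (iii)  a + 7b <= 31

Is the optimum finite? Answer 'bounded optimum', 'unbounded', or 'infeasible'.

From the feasible point (-617/79, -28/79), moving in the direction (-9, 1) keeps every constraint satisfied while W increases without bound.

unbounded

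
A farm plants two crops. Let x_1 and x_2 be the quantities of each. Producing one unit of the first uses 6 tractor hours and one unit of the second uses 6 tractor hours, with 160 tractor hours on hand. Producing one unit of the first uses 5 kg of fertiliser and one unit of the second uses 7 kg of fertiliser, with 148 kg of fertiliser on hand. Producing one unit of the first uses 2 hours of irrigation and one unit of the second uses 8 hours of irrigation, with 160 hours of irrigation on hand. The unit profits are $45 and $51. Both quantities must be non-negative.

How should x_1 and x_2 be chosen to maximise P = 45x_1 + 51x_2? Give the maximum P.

x_1 = 58/3, x_2 = 22/3, maximum P = 1244

Corner points and P = 45x_1 + 51x_2:
  (0, 0) → P = 0
  (0, 20) → P = 1020
  (80/3, 0) → P = 1200
  (58/3, 22/3) → P = 1244
  (32/13, 252/13) → P = 14292/13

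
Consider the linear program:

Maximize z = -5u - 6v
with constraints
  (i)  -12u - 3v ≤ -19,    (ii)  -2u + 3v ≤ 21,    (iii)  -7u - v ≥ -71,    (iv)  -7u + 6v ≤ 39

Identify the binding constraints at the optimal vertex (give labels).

Extreme points and z = -5u - 6v:
  (194/9, -719/9) → z = 3344/9
  (-1/31, 601/93) → z = -1197/31
  (192/23, 289/23) → z = -2694/23
  (1, 23/3) → z = -51

The maximum is at (194/9, -719/9). Substituting into each constraint, equality holds for (i) and (iii); the remaining constraints have slack.

(i) and (iii)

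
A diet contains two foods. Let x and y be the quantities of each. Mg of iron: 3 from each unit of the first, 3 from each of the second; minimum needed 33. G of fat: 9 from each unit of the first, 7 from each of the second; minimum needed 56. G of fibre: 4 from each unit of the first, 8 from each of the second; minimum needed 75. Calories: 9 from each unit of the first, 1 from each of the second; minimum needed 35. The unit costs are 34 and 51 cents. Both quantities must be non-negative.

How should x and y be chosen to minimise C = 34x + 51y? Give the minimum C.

x = 13/4, y = 31/4, minimum C = 2023/4

The feasible region is unbounded (it extends along (0, 1), (1, 0)), but C strictly increases along every unbounded feasible direction, so there is no improving ray and the minimum is attained at a vertex.

The optimum lies where 3x + 3y = 33 and 4x + 8y = 75.
Solving simultaneously gives x = 13/4, y = 31/4.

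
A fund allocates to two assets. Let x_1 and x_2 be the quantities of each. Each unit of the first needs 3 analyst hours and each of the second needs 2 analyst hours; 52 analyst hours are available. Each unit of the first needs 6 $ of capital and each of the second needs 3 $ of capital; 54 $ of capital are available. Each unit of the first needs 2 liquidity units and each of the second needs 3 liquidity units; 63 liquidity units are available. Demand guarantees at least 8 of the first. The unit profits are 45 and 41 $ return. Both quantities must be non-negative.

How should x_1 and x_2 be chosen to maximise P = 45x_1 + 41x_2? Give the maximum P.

Feasible corners and P = 45x_1 + 41x_2:
  (9, 0) → P = 405
  (8, 0) → P = 360
  (8, 2) → P = 442

At the optimal vertex, 6x_1 + 3x_2 = 54 and x_1 = 8.
Solving simultaneously gives x_1 = 8, x_2 = 2.

x_1 = 8, x_2 = 2, maximum P = 442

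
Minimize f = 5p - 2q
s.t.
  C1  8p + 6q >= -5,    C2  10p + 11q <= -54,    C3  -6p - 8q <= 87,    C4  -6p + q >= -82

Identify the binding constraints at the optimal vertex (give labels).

Corner points and f = 5p - 2q:
  (269/28, -191/14) → f = 2109/28
  (487/44, -343/22) → f = 3807/44
  (212/19, -286/19) → f = 1632/19

The minimum is at (269/28, -191/14). Substituting into each constraint, equality holds for C1 and C2; the remaining constraints have slack.

C1 and C2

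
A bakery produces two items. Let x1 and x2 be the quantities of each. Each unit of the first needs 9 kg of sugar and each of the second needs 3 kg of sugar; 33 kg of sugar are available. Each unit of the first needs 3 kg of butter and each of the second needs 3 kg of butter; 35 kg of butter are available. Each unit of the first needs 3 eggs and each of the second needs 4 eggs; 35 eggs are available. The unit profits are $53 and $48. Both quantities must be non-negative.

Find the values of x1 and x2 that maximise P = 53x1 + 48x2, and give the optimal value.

x1 = 1, x2 = 8, maximum P = 437

Feasible corners and P = 53x1 + 48x2:
  (0, 0) → P = 0
  (0, 35/4) → P = 420
  (11/3, 0) → P = 583/3
  (1, 8) → P = 437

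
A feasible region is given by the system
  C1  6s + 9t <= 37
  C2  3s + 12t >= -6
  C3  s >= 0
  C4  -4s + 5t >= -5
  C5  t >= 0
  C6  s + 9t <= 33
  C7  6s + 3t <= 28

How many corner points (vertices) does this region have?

5

Pairwise boundary intersections that survive every other constraint:
  (115/33, 59/33)
  (4/5, 161/45)
  (0, 0)
  (0, 11/3)
  (5/4, 0)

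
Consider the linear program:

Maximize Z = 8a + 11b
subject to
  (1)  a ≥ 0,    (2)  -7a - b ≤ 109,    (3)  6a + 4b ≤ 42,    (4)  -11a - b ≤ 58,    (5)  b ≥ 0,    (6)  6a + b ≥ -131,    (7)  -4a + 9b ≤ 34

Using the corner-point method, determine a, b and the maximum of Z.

Vertices and Z = 8a + 11b:
  (0, 0) → Z = 0
  (0, 34/9) → Z = 374/9
  (7, 0) → Z = 56
  (121/35, 186/35) → Z = 3014/35

The optimum lies where 6a + 4b = 42 and -4a + 9b = 34.
Solving simultaneously gives a = 121/35, b = 186/35.

a = 121/35, b = 186/35, maximum Z = 3014/35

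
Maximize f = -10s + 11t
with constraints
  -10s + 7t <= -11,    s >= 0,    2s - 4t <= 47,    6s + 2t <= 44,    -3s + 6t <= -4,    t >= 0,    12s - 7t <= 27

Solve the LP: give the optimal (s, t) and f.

s = 4/3, t = 0, maximum f = -40/3

Corner points and f = -10s + 11t:
  (4/3, 0) → f = -40/3
  (134/51, 11/17) → f = -977/51
  (9/4, 0) → f = -45/2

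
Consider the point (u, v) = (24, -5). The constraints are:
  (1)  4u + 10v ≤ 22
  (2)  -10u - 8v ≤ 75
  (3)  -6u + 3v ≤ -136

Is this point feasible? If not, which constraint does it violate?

Constraint (1): 4u + 10v = 46, which is not ≤ 22. All other constraints are satisfied.

not feasible — violates (1)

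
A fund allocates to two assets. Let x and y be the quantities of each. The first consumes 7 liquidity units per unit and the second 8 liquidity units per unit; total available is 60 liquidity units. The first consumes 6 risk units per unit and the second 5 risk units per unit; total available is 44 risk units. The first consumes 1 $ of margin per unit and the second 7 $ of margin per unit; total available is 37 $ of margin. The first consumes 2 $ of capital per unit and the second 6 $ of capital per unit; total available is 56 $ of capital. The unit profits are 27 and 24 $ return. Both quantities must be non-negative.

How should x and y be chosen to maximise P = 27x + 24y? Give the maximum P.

x = 4, y = 4, maximum P = 204

Corner points and P = 27x + 24y:
  (0, 0) → P = 0
  (0, 37/7) → P = 888/7
  (22/3, 0) → P = 198
  (4, 4) → P = 204
  (124/41, 199/41) → P = 8124/41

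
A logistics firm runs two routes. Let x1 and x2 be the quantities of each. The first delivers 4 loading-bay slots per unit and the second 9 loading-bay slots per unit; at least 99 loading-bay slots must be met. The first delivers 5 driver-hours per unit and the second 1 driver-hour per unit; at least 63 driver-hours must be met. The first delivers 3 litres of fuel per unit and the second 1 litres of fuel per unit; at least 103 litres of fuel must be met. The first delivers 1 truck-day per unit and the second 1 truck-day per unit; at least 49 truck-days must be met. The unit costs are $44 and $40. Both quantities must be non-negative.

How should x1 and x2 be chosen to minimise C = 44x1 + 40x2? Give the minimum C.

Vertices and C = 44x1 + 40x2:
  (0, 103) → C = 4120
  (49, 0) → C = 2156
  (27, 22) → C = 2068
The feasible region is unbounded (it extends along (0, 1), (1, 0)), but C strictly increases along every unbounded feasible direction, so there is no improving ray and the minimum is attained at a vertex.

At the optimal vertex, 3x1 + x2 = 103 and x1 + x2 = 49.
Solving simultaneously gives x1 = 27, x2 = 22.

x1 = 27, x2 = 22, minimum C = 2068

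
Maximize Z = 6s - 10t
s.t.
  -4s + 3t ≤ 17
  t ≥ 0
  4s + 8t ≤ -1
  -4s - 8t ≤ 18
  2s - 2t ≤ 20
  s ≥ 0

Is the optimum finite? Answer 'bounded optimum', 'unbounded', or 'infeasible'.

infeasible

The boundaries -4s + 3t = 17 and t = 0 meet at (-17/4, 0), but that point violates s ≥ 0. Every candidate vertex is excluded by some other constraint, so the feasible region is empty.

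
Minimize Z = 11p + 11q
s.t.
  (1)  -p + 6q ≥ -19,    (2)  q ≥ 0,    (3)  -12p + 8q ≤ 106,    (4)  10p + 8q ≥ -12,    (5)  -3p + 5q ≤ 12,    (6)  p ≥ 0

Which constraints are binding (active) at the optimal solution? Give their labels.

(2) and (6)

Vertices and Z = 11p + 11q:
  (19, 0) → Z = 209
  (0, 0) → Z = 0
  (0, 12/5) → Z = 132/5
The feasible region is unbounded (it extends along (6, 1), (5, 3)), but Z strictly increases along every unbounded feasible direction, so there is no improving ray and the minimum is attained at a vertex.

The minimum is at (0, 0). Substituting into each constraint, equality holds for (2) and (6); the remaining constraints have slack.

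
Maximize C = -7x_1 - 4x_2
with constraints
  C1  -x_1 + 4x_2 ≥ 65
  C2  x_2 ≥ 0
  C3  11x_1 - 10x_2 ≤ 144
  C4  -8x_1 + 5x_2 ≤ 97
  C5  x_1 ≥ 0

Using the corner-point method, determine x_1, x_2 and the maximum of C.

Feasible corners and C = -7x_1 - 4x_2:
  (613/17, 859/34) → C = -6009/17
  (0, 65/4) → C = -65
  (0, 97/5) → C = -388/5
The feasible region is unbounded (it extends along (10, 11), (5, 8)), but C strictly decreases along every unbounded feasible direction, so there is no improving ray and the maximum is attained at a vertex.

x_1 = 0, x_2 = 65/4, maximum C = -65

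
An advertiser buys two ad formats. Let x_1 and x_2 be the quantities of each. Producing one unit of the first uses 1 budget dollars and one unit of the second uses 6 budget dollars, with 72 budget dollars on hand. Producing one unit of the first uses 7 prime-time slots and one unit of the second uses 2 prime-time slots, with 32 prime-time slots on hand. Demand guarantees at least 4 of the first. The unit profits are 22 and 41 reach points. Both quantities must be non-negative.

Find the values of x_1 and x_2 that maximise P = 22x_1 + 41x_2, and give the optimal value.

x_1 = 4, x_2 = 2, maximum P = 170

Vertices and P = 22x_1 + 41x_2:
  (32/7, 0) → P = 704/7
  (4, 0) → P = 88
  (4, 2) → P = 170

The binding constraints are 7x_1 + 2x_2 = 32 and x_1 = 4.
Solving simultaneously gives x_1 = 4, x_2 = 2.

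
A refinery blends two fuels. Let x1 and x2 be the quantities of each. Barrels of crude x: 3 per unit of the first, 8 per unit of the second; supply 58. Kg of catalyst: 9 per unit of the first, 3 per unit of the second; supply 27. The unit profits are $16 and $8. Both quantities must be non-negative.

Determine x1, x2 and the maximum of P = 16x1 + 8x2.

Extreme points and P = 16x1 + 8x2:
  (0, 0) → P = 0
  (0, 29/4) → P = 58
  (3, 0) → P = 48
  (2/3, 7) → P = 200/3

The optimum lies where 3x1 + 8x2 = 58 and 9x1 + 3x2 = 27.
Solving simultaneously gives x1 = 2/3, x2 = 7.

x1 = 2/3, x2 = 7, maximum P = 200/3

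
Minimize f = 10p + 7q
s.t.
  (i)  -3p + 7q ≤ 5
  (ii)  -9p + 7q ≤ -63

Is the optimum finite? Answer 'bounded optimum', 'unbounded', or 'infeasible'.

From the feasible point (34/3, 39/7), moving in the direction (-7, -9) keeps every constraint satisfied while f decreases without bound.

unbounded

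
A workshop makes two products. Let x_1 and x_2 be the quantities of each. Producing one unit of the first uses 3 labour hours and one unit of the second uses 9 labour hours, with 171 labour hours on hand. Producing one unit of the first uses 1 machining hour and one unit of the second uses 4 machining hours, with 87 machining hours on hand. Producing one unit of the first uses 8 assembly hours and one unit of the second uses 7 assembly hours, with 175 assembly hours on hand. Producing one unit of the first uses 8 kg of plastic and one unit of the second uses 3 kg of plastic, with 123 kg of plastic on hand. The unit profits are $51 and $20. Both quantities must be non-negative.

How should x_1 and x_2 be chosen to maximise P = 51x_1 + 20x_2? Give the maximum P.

x_1 = 21/2, x_2 = 13, maximum P = 1591/2

Extreme points and P = 51x_1 + 20x_2:
  (0, 0) → P = 0
  (0, 19) → P = 380
  (123/8, 0) → P = 6273/8
  (126/17, 281/17) → P = 12046/17
  (21/2, 13) → P = 1591/2

The optimum lies where 8x_1 + 7x_2 = 175 and 8x_1 + 3x_2 = 123.
Solving simultaneously gives x_1 = 21/2, x_2 = 13.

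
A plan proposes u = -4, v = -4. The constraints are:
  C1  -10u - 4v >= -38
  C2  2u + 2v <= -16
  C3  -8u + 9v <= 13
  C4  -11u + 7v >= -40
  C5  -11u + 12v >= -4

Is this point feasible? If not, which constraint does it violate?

C1: 56 ≥ -38 ✓
C2: -16 ≤ -16 ✓
C3: -4 ≤ 13 ✓
C4: 16 ≥ -40 ✓
C5: -4 ≥ -4 ✓

feasible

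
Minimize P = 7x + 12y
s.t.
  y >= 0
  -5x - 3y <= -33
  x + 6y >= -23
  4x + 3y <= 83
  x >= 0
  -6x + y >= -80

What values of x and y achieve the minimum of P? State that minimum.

Vertices and P = 7x + 12y:
  (33/5, 0) → P = 231/5
  (40/3, 0) → P = 280/3
  (0, 11) → P = 132
  (0, 83/3) → P = 332
  (323/22, 89/11) → P = 4397/22

x = 33/5, y = 0, minimum P = 231/5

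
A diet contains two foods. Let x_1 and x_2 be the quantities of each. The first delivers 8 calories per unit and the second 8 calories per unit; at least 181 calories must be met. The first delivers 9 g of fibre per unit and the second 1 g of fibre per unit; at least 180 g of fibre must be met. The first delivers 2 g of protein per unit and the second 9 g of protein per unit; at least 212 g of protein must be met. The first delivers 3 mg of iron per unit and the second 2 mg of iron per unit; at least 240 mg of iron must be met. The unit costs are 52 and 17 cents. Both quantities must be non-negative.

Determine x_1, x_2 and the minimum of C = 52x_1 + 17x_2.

x_1 = 8, x_2 = 108, minimum C = 2252

Extreme points and C = 52x_1 + 17x_2:
  (0, 180) → C = 3060
  (106, 0) → C = 5512
  (8, 108) → C = 2252
  (1736/23, 156/23) → C = 92924/23
The feasible region is unbounded (it extends along (0, 1), (1, 0)), but C strictly increases along every unbounded feasible direction, so there is no improving ray and the minimum is attained at a vertex.

At the optimal vertex, 9x_1 + x_2 = 180 and 3x_1 + 2x_2 = 240.
Solving simultaneously gives x_1 = 8, x_2 = 108.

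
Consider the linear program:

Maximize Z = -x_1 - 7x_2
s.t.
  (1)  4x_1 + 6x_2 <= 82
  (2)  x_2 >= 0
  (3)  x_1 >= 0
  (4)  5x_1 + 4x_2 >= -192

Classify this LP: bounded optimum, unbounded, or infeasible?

Feasible corners and Z = -x_1 - 7x_2:
  (41/2, 0) → Z = -41/2
  (0, 41/3) → Z = -287/3
  (0, 0) → Z = 0
The feasible region has finitely many vertices and no improving ray; the maximum is 0 at (0, 0).

bounded optimum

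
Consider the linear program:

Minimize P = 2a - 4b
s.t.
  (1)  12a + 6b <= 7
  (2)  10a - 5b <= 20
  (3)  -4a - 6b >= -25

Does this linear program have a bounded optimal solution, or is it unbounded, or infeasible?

unbounded

From the feasible point (31/24, -17/12), moving in the direction (-6, 4) keeps every constraint satisfied while P decreases without bound.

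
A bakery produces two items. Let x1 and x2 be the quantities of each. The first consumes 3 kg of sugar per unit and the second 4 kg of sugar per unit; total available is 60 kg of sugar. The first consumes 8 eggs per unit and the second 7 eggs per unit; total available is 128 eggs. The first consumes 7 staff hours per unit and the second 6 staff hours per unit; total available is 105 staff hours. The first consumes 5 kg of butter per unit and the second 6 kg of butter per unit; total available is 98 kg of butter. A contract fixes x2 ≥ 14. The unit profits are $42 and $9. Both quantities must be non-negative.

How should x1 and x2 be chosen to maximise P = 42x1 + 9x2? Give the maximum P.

x1 = 4/3, x2 = 14, maximum P = 182

Feasible corners and P = 42x1 + 9x2:
  (0, 15) → P = 135
  (0, 14) → P = 126
  (4/3, 14) → P = 182

At the optimal vertex, 3x1 + 4x2 = 60 and x2 = 14.
Solving simultaneously gives x1 = 4/3, x2 = 14.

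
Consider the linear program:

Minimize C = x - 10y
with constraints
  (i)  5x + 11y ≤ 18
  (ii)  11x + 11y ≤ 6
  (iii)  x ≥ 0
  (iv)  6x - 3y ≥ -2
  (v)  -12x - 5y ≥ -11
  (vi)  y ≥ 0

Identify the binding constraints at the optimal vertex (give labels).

Extreme points and C = x - 10y:
  (0, 6/11) → C = -60/11
  (6/11, 0) → C = 6/11
  (0, 0) → C = 0

The minimum is at (0, 6/11). Substituting into each constraint, equality holds for (ii) and (iii); the remaining constraints have slack.

(ii) and (iii)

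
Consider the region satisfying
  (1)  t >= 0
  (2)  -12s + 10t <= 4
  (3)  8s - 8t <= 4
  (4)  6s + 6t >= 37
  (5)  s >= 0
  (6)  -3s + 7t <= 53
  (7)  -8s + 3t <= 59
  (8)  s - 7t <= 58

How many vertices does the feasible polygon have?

4

Intersecting each pair of boundary lines and keeping only the points that satisfy every inequality leaves:
  (173/66, 39/11)
  (251/27, 104/9)
  (10/3, 17/6)
  (113/8, 109/8)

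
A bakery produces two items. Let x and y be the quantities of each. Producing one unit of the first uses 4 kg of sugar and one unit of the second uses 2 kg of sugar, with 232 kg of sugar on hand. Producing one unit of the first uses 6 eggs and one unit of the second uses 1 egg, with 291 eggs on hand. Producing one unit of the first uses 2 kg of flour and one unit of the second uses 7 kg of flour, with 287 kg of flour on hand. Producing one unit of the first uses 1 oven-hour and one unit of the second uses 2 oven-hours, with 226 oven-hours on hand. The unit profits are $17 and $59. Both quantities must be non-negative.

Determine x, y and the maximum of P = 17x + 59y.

x = 175/4, y = 57/2, maximum P = 9701/4

Feasible corners and P = 17x + 59y:
  (0, 0) → P = 0
  (0, 41) → P = 2419
  (97/2, 0) → P = 1649/2
  (175/4, 57/2) → P = 9701/4

The optimum lies where 4x + 2y = 232 and 6x + y = 291.
Solving simultaneously gives x = 175/4, y = 57/2.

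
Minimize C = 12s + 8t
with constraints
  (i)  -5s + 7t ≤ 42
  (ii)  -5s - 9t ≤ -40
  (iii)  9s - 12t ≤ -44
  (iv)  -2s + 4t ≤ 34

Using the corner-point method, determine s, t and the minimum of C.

s = -49/40, t = 41/8, minimum C = 263/10

Vertices and C = 12s + 8t:
  (-49/40, 41/8) → C = 263/10
  (35/3, 43/3) → C = 764/3
  (28/47, 580/141) → C = 5648/141
  (58/3, 109/6) → C = 1132/3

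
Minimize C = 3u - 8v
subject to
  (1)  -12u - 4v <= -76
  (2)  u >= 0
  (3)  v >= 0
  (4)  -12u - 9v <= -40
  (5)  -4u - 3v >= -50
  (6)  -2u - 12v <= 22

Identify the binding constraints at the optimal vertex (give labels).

(1) and (5)

Extreme points and C = 3u - 8v:
  (19/3, 0) → C = 19
  (7/5, 74/5) → C = -571/5
  (25/2, 0) → C = 75/2

The minimum is at (7/5, 74/5). Substituting into each constraint, equality holds for (1) and (5); the remaining constraints have slack.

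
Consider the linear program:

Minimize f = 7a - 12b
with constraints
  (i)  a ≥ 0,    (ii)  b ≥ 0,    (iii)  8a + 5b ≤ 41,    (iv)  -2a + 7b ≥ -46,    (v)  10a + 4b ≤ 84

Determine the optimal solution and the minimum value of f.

a = 0, b = 41/5, minimum f = -492/5

Extreme points and f = 7a - 12b:
  (0, 0) → f = 0
  (0, 41/5) → f = -492/5
  (41/8, 0) → f = 287/8

At the optimal vertex, a = 0 and 8a + 5b = 41.
Solving simultaneously gives a = 0, b = 41/5.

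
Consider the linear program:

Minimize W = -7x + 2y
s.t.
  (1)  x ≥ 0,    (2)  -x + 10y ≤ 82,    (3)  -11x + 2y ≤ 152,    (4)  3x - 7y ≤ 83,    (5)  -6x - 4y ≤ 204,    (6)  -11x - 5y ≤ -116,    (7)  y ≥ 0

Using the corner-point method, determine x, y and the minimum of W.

Feasible corners and W = -7x + 2y:
  (1404/23, 329/23) → W = -9170/23
  (150/23, 1018/115) → W = -3214/115
  (83/3, 0) → W = -581/3
  (116/11, 0) → W = -812/11

x = 1404/23, y = 329/23, minimum W = -9170/23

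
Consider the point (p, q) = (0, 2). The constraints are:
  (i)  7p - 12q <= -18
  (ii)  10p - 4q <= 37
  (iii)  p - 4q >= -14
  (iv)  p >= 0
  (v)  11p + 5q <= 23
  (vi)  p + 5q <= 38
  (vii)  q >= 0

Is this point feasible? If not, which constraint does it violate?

(i): -24 ≤ -18 ✓
(ii): -8 ≤ 37 ✓
(iii): -8 ≥ -14 ✓
(iv): 0 ≥ 0 ✓
(v): 10 ≤ 23 ✓
(vi): 10 ≤ 38 ✓
(vii): 2 ≥ 0 ✓

feasible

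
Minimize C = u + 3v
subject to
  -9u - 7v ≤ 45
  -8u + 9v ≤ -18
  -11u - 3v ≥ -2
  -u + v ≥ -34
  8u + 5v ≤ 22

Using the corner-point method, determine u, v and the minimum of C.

Vertices and C = u + 3v:
  (-279/137, -522/137) → C = -1845/137
  (149/50, -513/50) → C = -139/5
  (24/41, -182/123) → C = -158/41

u = 149/50, v = -513/50, minimum C = -139/5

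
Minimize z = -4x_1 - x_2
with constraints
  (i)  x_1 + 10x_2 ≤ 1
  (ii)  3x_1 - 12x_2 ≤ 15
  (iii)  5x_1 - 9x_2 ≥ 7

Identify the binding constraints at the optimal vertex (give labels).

Feasible corners and z = -4x_1 - x_2:
  (27/7, -2/7) → z = -106/7
  (79/59, -2/59) → z = -314/59
  (-17/11, -18/11) → z = 86/11

The minimum is at (27/7, -2/7). Substituting into each constraint, equality holds for (i) and (ii); the remaining constraints have slack.

(i) and (ii)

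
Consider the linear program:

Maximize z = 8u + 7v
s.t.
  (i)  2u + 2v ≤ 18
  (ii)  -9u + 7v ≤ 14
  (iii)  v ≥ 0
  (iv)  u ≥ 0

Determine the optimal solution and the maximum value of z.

Vertices and z = 8u + 7v:
  (49/16, 95/16) → z = 1057/16
  (9, 0) → z = 72
  (0, 2) → z = 14
  (0, 0) → z = 0

u = 9, v = 0, maximum z = 72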